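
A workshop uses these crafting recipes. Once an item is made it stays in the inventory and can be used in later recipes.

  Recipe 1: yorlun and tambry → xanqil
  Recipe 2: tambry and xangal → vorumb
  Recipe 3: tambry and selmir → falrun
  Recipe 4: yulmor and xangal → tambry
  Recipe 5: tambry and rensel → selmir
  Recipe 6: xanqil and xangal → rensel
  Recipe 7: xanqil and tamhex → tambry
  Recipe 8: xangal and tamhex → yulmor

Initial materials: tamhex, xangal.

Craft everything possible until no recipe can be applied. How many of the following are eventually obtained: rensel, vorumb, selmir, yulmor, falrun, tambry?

3

Using Recipe 8, xangal and tamhex make yulmor.
yulmor and xangal → tambry (Recipe 4).
Using Recipe 2, tambry and xangal make vorumb.
rensel would need xanqil and xangal (Recipe 6), but xanqil is never obtained.
vorumb: reached.
selmir would need tambry and rensel (Recipe 5), but rensel is never obtained.
yulmor: reached.
falrun would need tambry and selmir (Recipe 3), but selmir is never obtained.
tambry: reached.
Reached: vorumb, yulmor, and tambry — 3 of the 6.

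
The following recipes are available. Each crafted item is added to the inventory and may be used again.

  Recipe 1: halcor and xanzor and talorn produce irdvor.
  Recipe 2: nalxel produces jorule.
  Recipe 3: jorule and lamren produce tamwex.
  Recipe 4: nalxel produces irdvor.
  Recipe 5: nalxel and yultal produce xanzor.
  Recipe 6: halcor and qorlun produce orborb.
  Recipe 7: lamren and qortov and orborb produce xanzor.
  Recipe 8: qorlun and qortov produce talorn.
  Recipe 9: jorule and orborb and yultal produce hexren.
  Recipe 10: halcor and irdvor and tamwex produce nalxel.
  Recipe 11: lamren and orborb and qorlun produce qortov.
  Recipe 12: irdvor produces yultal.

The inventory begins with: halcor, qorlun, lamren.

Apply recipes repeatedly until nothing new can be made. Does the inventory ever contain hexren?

No

hexren would need jorule, orborb, and yultal (Recipe 9), but jorule is never obtained.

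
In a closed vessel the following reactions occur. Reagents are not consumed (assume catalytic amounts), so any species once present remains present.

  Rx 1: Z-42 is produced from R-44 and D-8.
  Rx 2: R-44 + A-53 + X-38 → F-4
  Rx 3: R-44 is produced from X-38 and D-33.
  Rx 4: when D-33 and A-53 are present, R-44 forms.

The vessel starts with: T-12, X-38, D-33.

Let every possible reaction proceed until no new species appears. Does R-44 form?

Yes

X-38 and D-33 present → R-44 forms (Rx 3).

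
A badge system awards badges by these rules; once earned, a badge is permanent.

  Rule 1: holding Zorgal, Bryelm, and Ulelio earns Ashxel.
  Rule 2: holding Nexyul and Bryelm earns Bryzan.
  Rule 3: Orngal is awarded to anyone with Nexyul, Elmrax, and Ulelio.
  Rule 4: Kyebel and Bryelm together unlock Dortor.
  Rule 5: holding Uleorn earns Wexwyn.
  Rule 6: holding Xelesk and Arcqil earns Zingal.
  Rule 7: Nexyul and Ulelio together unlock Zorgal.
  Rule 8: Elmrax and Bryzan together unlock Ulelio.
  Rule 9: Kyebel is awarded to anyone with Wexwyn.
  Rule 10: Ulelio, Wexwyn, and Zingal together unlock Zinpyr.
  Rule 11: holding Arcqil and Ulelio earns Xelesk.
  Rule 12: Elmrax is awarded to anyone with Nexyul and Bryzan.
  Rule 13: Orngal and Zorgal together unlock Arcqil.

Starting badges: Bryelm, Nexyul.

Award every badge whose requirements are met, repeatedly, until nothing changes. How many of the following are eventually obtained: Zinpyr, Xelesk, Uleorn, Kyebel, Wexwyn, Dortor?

1

With Nexyul and Bryelm, Bryzan is earned (Rule 2).
With Nexyul and Bryzan, Elmrax is earned (Rule 12).
With Elmrax and Bryzan, Ulelio is earned (Rule 8).
With Nexyul, Elmrax, and Ulelio, Orngal is earned (Rule 3).
With Nexyul and Ulelio, Zorgal is earned (Rule 7).
With Orngal and Zorgal, Arcqil is earned (Rule 13).
With Arcqil and Ulelio, Xelesk is earned (Rule 11).
Zinpyr would need Ulelio, Wexwyn, and Zingal (Rule 10), but Wexwyn is never earned.
Xelesk: reached.
No rule produces Uleorn, and it is not given.
Kyebel would need Wexwyn (Rule 9), but Wexwyn is never earned.
Wexwyn would need Uleorn (Rule 5), but Uleorn is never earned.
Dortor would need Kyebel and Bryelm (Rule 4), but Kyebel is never earned.
Reached: Xelesk — 1 of the 6.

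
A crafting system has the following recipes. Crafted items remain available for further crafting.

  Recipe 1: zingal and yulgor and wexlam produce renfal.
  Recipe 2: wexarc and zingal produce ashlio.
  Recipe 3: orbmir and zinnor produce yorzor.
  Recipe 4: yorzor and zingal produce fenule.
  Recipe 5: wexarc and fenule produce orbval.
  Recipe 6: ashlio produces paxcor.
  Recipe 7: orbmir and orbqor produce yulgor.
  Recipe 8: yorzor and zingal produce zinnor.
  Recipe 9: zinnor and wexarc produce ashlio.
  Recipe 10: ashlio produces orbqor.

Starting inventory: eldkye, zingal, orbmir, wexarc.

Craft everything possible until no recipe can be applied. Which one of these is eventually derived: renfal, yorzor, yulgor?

yulgor

wexarc and zingal → ashlio (Recipe 2).
Using Recipe 10, ashlio makes orbqor.
Using Recipe 7, orbmir and orbqor make yulgor.
yorzor would need orbmir and zinnor (Recipe 3), but zinnor is never obtained. renfal would need zingal, yulgor, and wexlam (Recipe 1), but wexlam is never obtained.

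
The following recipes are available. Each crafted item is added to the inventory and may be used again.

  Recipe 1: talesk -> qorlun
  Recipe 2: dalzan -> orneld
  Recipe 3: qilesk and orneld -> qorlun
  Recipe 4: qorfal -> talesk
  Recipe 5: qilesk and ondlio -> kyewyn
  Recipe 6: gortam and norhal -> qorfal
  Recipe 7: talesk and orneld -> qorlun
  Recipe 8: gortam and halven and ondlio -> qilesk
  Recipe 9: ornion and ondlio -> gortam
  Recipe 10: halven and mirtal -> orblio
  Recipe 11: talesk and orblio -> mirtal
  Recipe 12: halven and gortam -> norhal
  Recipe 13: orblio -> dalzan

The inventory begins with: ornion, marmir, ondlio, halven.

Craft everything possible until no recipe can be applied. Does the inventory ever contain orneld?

No

orneld would need dalzan (Recipe 2), but dalzan is never obtained.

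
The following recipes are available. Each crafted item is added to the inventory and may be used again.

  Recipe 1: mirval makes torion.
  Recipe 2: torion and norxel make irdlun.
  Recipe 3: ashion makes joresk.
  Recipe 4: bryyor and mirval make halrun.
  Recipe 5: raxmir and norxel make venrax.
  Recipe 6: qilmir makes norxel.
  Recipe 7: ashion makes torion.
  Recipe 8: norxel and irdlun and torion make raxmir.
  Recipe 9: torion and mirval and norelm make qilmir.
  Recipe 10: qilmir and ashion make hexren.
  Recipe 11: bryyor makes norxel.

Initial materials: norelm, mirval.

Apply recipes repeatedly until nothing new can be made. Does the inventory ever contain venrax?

Using Recipe 1, mirval makes torion.
torion and mirval and norelm → qilmir (Recipe 9).
Using Recipe 6, qilmir makes norxel.
torion and norxel → irdlun (Recipe 2).
norxel and irdlun and torion → raxmir (Recipe 8).
raxmir and norxel → venrax (Recipe 5).

Yes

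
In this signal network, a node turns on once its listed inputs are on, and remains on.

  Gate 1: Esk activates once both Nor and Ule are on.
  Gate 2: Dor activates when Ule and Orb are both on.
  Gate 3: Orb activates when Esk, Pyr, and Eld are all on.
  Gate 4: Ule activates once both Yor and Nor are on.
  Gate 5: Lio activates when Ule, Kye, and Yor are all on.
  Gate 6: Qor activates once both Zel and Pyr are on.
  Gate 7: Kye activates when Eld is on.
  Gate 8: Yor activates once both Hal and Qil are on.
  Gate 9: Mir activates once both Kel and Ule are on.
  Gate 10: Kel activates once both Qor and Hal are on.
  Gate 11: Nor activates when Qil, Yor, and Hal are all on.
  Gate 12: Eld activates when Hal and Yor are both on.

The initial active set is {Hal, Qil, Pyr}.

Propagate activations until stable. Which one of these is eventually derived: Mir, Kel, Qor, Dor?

Dor

Hal and Qil are on, so Yor activates (Gate 8).
Qil, Yor, and Hal are on, so Nor activates (Gate 11).
Hal and Yor are on, so Eld activates (Gate 12).
Gate 4: Yor and Nor on → Ule on.
Nor and Ule are on, so Esk activates (Gate 1).
Gate 3: Esk, Pyr, and Eld on → Orb on.
Gate 2: Ule and Orb on → Dor on.
Kel would need Qor and Hal (Gate 10), but Qor never turns on. Qor would need Zel and Pyr (Gate 6), but Zel never turns on. Mir would need Kel and Ule (Gate 9), but Kel never turns on.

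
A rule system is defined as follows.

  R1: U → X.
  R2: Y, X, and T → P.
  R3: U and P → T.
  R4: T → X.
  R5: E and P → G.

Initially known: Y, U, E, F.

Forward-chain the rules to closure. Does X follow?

Yes

U holds, so X follows (R1).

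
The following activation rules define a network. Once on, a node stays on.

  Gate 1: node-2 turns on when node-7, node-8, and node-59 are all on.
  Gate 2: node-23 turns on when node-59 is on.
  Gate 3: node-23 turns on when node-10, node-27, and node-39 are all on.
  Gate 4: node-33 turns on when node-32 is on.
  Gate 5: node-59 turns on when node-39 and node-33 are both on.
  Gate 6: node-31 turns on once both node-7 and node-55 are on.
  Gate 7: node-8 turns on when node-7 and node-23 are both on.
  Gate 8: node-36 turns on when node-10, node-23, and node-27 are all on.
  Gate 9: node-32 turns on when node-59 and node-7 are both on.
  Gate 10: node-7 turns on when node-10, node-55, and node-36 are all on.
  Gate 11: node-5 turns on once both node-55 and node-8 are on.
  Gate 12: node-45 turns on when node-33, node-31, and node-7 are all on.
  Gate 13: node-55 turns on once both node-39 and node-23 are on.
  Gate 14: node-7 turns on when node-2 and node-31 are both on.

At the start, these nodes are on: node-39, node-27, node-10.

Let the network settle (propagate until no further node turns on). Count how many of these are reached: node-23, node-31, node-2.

2

Gate 3: node-10, node-27, and node-39 on → node-23 on.
node-39 and node-23 are on, so node-55 turns on (Gate 13).
Gate 8: node-10, node-23, and node-27 on → node-36 on.
node-10, node-55, and node-36 are on, so node-7 turns on (Gate 10).
Gate 6: node-7 and node-55 on → node-31 on.
node-23: reached.
node-31: reached.
node-2 would need node-7, node-8, and node-59 (Gate 1), but node-59 never turns on.
Reached: node-23 and node-31 — 2 of the 3.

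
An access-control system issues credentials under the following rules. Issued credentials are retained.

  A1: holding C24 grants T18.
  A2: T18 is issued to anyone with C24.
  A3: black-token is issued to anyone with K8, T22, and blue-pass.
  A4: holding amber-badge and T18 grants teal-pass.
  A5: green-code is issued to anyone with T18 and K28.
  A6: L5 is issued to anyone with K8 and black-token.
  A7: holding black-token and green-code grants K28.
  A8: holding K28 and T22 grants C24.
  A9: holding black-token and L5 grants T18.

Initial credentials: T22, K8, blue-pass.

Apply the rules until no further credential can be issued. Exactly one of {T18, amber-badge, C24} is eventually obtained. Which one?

Holding K8, T22, and blue-pass grants black-token (A3).
Holding K8 and black-token grants L5 (A6).
Holding black-token and L5 grants T18 (A9).
C24 would need K28 and T22 (A8), but K28 is never granted. No rule produces amber-badge, and it is not given.

T18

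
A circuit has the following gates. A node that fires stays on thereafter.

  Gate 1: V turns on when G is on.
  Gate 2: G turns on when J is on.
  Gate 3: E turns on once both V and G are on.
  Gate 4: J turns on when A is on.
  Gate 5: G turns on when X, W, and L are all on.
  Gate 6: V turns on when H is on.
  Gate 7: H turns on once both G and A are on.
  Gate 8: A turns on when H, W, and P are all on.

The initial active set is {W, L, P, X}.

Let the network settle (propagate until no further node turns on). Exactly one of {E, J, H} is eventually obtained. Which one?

E

Gate 5: X, W, and L on → G on.
G is on, so V turns on (Gate 1).
V and G are on, so E turns on (Gate 3).
H would need G and A (Gate 7), but A never turns on. J would need A (Gate 4), but A never turns on.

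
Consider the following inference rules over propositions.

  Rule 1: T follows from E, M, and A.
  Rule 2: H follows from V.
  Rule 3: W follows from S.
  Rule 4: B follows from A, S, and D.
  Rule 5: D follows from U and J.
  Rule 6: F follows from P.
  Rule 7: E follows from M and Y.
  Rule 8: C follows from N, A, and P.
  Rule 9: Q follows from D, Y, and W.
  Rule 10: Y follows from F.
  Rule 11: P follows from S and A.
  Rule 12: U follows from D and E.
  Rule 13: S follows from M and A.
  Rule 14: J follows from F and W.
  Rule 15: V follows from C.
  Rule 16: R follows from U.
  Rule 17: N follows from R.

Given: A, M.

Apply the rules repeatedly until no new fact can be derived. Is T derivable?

Yes

M and A hold, so S follows (Rule 13).
S and A hold, so P follows (Rule 11).
P holds, so F follows (Rule 6).
F holds, so Y follows (Rule 10).
M and Y hold, so E follows (Rule 7).
E, M, and A hold, so T follows (Rule 1).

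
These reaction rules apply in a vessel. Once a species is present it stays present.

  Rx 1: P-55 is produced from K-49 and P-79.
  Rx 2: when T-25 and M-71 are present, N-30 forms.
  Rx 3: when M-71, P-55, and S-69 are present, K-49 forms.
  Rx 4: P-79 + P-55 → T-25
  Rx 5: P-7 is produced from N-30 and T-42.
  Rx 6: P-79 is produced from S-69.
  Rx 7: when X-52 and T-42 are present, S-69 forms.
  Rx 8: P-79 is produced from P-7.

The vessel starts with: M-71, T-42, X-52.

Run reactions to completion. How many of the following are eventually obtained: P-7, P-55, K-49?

0

P-7 would need N-30 and T-42 (Rx 5), but N-30 never forms.
P-55 would need K-49 and P-79 (Rx 1), but K-49 never forms.
K-49 would need M-71, P-55, and S-69 (Rx 3), but P-55 never forms.
None of the 3 are reached.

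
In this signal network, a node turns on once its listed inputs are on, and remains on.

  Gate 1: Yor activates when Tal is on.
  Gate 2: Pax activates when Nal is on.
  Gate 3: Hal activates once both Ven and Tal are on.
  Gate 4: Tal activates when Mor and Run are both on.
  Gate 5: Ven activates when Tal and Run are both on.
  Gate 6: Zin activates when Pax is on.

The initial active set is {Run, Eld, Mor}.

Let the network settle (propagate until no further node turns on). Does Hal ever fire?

Mor and Run are on, so Tal activates (Gate 4).
Gate 5: Tal and Run on → Ven on.
Ven and Tal are on, so Hal activates (Gate 3).

Yes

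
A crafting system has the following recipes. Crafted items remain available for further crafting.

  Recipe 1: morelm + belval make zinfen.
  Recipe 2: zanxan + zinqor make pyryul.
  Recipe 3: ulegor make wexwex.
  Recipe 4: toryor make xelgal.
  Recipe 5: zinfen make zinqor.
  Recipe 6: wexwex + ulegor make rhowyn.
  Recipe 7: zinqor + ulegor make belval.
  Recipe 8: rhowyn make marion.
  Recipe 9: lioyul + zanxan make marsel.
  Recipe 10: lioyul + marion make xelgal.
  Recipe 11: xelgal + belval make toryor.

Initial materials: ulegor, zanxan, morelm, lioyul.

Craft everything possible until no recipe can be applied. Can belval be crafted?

No

belval would need zinqor and ulegor (Recipe 7), but zinqor is never obtained.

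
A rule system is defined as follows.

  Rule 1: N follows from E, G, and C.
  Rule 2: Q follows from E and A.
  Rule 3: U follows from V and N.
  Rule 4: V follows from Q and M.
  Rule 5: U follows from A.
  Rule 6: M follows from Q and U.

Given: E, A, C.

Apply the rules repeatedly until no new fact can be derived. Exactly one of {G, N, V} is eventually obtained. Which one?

From E and A, Rule 2 gives Q.
From A, Rule 5 gives U.
Q and U hold, so M follows (Rule 6).
From Q and M, Rule 4 gives V.
No rule produces G, and it is not given. N would need E, G, and C (Rule 1), but G is never established.

V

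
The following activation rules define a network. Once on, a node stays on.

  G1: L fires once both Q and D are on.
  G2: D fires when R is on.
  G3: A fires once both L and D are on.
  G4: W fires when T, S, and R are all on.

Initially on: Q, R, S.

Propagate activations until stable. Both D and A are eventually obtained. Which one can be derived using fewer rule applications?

D: G2: R on → D on. [1 rule application]
A: G2: R on → D on. Q and D are on, so L fires (G1). G3: L and D on → A on. [3 rule applications]
D needs fewer.

D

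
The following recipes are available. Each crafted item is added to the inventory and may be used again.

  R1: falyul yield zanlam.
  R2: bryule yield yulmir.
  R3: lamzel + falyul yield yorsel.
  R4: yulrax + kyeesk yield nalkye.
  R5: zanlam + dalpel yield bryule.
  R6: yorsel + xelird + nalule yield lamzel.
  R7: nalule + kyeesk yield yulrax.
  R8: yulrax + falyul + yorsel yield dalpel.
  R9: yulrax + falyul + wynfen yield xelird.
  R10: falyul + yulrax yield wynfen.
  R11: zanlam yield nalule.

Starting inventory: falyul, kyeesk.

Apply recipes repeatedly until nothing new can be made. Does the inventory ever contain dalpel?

dalpel would need yulrax, falyul, and yorsel (R8), but yorsel is never obtained.

No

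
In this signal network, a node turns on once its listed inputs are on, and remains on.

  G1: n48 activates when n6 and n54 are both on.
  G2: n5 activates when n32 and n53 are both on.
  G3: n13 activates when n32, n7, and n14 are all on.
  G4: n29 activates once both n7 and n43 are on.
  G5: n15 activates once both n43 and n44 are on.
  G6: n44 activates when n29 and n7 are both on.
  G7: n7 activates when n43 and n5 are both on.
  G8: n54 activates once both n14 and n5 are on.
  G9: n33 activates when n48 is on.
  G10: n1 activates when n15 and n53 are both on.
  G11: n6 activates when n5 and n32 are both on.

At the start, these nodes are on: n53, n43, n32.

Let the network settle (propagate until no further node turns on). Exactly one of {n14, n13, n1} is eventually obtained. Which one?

n1

G2: n32 and n53 on → n5 on.
n43 and n5 are on, so n7 activates (G7).
n7 and n43 are on, so n29 activates (G4).
n29 and n7 are on, so n44 activates (G6).
G5: n43 and n44 on → n15 on.
G10: n15 and n53 on → n1 on.
No rule produces n14, and it is not given. n13 would need n32, n7, and n14 (G3), but n14 never turns on.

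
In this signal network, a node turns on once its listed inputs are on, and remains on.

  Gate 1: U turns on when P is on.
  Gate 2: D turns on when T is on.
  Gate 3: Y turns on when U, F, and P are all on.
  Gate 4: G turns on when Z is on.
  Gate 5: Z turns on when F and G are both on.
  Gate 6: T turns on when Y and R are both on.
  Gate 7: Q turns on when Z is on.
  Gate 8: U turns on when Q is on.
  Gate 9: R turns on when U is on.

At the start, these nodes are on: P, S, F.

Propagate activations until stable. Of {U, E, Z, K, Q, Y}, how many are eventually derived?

2

P is on, so U turns on (Gate 1).
U, F, and P are on, so Y turns on (Gate 3).
U: reached.
No rule produces E, and it is not given.
Z would need F and G (Gate 5), but G never turns on.
No rule produces K, and it is not given.
Q would need Z (Gate 7), but Z never turns on.
Y: reached.
Reached: U and Y — 2 of the 6.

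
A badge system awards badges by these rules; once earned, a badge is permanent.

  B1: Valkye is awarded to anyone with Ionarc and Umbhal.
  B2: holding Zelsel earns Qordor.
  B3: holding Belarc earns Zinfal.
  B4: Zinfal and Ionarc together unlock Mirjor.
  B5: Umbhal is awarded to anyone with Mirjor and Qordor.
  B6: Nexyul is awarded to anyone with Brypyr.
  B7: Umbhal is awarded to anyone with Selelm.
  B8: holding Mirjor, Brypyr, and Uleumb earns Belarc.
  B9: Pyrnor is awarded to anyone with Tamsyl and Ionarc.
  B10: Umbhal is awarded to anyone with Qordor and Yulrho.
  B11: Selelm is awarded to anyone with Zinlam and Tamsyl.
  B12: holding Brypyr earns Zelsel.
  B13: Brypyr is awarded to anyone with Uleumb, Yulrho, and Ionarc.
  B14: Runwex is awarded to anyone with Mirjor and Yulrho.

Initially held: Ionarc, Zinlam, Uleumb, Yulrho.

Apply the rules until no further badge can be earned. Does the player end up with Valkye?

Yes

With Uleumb, Yulrho, and Ionarc, Brypyr is earned (B13).
With Brypyr, Zelsel is earned (B12).
With Zelsel, Qordor is earned (B2).
With Qordor and Yulrho, Umbhal is earned (B10).
With Ionarc and Umbhal, Valkye is earned (B1).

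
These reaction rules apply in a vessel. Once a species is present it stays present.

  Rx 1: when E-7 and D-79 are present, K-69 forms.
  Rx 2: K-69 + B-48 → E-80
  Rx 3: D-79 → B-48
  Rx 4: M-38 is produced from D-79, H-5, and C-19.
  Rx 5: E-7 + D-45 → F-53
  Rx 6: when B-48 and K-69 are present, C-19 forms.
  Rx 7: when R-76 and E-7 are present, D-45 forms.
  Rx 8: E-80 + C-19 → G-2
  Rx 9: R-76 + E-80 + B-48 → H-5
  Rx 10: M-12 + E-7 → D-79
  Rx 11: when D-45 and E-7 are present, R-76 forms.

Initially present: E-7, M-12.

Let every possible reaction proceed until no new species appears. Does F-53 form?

F-53 would need E-7 and D-45 (Rx 5), but D-45 never forms.

No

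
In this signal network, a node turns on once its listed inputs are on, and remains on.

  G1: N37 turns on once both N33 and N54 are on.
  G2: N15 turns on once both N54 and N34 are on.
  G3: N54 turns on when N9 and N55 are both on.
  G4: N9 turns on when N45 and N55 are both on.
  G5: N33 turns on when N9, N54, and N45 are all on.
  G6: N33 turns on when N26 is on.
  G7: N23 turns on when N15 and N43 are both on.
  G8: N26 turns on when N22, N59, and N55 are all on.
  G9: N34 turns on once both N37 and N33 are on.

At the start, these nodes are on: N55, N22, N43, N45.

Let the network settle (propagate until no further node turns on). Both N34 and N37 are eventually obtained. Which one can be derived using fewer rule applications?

N37

N37: N45 and N55 are on, so N9 turns on (G4). G3: N9 and N55 on → N54 on. G5: N9, N54, and N45 on → N33 on. G1: N33 and N54 on → N37 on. [4 rule applications]
N34: G4: N45 and N55 on → N9 on. N9 and N55 are on, so N54 turns on (G3). N9, N54, and N45 are on, so N33 turns on (G5). N33 and N54 are on, so N37 turns on (G1). N37 and N33 are on, so N34 turns on (G9). [5 rule applications]
N37 needs fewer.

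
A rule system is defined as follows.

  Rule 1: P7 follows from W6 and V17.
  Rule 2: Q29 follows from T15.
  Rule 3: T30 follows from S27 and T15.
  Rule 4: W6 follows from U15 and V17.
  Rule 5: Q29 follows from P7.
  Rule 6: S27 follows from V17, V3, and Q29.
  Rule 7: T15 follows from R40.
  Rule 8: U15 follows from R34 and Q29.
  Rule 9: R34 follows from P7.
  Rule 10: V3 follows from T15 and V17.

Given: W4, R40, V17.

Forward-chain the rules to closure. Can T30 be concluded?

R40 holds, so T15 follows (Rule 7).
From T15 and V17, Rule 10 gives V3.
From T15, Rule 2 gives Q29.
V17, V3, and Q29 hold, so S27 follows (Rule 6).
S27 and T15 hold, so T30 follows (Rule 3).

Yes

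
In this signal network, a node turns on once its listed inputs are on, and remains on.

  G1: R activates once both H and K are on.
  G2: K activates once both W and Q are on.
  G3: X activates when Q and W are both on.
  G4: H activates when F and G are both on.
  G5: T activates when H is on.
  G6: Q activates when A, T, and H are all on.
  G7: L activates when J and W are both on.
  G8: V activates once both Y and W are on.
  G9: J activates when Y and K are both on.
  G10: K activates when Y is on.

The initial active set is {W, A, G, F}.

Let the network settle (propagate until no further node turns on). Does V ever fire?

No

V would need Y and W (G8), but Y never turns on.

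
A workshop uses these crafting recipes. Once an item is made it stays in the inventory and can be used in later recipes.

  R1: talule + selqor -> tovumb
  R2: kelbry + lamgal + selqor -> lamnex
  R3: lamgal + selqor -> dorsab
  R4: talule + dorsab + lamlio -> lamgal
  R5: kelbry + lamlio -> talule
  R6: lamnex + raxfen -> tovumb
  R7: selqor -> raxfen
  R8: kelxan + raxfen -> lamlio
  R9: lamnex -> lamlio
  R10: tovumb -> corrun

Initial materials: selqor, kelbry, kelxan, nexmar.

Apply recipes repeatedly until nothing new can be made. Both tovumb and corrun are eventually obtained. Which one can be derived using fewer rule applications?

tovumb: Using R7, selqor makes raxfen. Using R8, kelxan and raxfen make lamlio. Using R5, kelbry and lamlio make talule. Using R1, talule and selqor make tovumb. [4 rule applications]
corrun: selqor -> raxfen (R7). kelxan + raxfen -> lamlio (R8). kelbry + lamlio -> talule (R5). talule + selqor -> tovumb (R1). Using R10, tovumb makes corrun. [5 rule applications]
tovumb needs fewer.

tovumb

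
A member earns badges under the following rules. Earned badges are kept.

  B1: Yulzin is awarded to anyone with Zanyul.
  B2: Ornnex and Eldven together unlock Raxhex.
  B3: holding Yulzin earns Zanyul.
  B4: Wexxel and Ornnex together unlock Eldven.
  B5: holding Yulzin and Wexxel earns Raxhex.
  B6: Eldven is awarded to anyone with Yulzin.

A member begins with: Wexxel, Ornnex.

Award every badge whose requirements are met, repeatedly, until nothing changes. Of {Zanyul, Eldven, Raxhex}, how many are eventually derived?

2

With Wexxel and Ornnex, Eldven is earned (B4).
With Ornnex and Eldven, Raxhex is earned (B2).
Zanyul would need Yulzin (B3), but Yulzin is never earned.
Eldven: reached.
Raxhex: reached.
Reached: Eldven and Raxhex — 2 of the 3.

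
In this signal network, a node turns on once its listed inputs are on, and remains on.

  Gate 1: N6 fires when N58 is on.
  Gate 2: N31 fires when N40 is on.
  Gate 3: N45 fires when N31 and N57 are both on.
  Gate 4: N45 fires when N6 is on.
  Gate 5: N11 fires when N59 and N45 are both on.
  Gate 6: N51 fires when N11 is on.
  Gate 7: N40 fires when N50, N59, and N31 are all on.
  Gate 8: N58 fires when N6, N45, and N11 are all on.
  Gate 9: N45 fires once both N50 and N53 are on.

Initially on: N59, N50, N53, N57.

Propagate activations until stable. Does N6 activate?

N6 would need N58 (Gate 1), but N58 never turns on.

No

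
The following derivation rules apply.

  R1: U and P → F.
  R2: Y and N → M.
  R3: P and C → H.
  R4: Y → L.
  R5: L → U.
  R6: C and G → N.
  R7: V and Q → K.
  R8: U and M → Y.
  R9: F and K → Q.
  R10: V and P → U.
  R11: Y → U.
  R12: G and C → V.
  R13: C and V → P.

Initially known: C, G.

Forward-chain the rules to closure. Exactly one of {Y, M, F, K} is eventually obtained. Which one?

G and C hold, so V follows (R12).
C and V hold, so P follows (R13).
From V and P, R10 gives U.
From U and P, R1 gives F.
K would need V and Q (R7), but Q is never established. M would need Y and N (R2), but Y is never established. Y would need U and M (R8), but M is never established.

F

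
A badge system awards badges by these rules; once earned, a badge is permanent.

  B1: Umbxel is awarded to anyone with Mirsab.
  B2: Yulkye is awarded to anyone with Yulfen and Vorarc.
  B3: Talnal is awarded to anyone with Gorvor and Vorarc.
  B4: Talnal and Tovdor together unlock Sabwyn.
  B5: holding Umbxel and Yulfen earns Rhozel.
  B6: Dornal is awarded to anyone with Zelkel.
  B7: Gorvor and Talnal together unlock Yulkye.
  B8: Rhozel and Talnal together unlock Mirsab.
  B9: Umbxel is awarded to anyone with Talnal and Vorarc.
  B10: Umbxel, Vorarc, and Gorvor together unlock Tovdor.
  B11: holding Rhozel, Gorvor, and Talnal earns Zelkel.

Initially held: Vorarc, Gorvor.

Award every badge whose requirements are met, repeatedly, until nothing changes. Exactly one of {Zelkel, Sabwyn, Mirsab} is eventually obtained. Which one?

With Gorvor and Vorarc, Talnal is earned (B3).
With Talnal and Vorarc, Umbxel is earned (B9).
With Umbxel, Vorarc, and Gorvor, Tovdor is earned (B10).
With Talnal and Tovdor, Sabwyn is earned (B4).
Mirsab would need Rhozel and Talnal (B8), but Rhozel is never earned. Zelkel would need Rhozel, Gorvor, and Talnal (B11), but Rhozel is never earned.

Sabwyn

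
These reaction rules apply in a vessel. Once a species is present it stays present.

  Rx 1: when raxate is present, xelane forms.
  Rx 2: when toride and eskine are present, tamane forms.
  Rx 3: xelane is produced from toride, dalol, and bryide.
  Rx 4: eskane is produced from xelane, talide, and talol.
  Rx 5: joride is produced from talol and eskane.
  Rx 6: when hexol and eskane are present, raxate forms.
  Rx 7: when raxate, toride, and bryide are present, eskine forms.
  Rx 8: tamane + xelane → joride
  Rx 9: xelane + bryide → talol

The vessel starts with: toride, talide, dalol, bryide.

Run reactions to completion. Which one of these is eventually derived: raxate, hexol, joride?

joride

toride, dalol, and bryide present → xelane forms (Rx 3).
xelane and bryide present → talol forms (Rx 9).
xelane, talide, and talol present → eskane forms (Rx 4).
talol and eskane present → joride forms (Rx 5).
No rule produces hexol, and it is not given. raxate would need hexol and eskane (Rx 6), but hexol never forms.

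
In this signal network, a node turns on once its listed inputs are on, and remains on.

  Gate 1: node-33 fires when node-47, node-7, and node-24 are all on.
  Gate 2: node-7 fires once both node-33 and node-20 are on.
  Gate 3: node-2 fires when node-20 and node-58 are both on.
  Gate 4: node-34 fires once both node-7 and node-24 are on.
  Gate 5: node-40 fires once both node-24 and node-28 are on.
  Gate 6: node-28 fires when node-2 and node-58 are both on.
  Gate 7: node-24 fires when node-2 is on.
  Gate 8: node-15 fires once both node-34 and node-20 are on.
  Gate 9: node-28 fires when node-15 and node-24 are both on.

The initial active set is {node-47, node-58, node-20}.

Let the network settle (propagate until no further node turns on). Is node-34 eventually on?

node-34 would need node-7 and node-24 (Gate 4), but node-7 never turns on.

No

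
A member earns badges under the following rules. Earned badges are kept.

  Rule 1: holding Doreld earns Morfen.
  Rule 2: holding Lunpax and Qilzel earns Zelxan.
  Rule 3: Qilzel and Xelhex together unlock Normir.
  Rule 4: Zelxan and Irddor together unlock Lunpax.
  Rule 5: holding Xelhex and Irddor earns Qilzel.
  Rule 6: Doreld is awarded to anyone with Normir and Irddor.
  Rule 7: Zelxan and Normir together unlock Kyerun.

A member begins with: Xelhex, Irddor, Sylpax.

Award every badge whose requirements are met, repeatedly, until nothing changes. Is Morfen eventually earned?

Yes

With Xelhex and Irddor, Qilzel is earned (Rule 5).
With Qilzel and Xelhex, Normir is earned (Rule 3).
With Normir and Irddor, Doreld is earned (Rule 6).
With Doreld, Morfen is earned (Rule 1).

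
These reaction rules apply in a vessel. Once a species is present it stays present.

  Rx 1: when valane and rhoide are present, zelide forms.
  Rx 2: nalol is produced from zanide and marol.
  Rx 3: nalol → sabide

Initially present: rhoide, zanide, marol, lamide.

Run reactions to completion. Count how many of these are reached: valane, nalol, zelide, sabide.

2

zanide and marol present → nalol forms (Rx 2).
nalol present → sabide forms (Rx 3).
No rule produces valane, and it is not given.
nalol: reached.
zelide would need valane and rhoide (Rx 1), but valane never forms.
sabide: reached.
Reached: nalol and sabide — 2 of the 4.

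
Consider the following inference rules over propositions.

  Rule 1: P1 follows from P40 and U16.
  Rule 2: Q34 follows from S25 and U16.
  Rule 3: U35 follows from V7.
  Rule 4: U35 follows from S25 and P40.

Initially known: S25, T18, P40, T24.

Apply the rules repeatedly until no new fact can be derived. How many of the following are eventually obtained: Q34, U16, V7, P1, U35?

From S25 and P40, Rule 4 gives U35.
Q34 would need S25 and U16 (Rule 2), but U16 is never established.
No rule produces U16, and it is not given.
No rule produces V7, and it is not given.
P1 would need P40 and U16 (Rule 1), but U16 is never established.
U35: reached.
Reached: U35 — 1 of the 5.

1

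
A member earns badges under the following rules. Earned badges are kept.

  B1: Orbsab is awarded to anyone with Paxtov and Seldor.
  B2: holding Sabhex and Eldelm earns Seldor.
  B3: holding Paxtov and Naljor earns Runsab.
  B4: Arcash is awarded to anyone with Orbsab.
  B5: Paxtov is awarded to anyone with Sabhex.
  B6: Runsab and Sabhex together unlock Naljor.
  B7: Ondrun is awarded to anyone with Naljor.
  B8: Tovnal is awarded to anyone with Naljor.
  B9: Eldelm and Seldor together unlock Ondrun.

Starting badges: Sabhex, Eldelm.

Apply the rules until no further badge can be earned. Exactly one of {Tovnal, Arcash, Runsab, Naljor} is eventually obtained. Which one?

Arcash

With Sabhex and Eldelm, Seldor is earned (B2).
With Sabhex, Paxtov is earned (B5).
With Paxtov and Seldor, Orbsab is earned (B1).
With Orbsab, Arcash is earned (B4).
Tovnal would need Naljor (B8), but Naljor is never earned. Runsab would need Paxtov and Naljor (B3), but Naljor is never earned. Naljor would need Runsab and Sabhex (B6), but Runsab is never earned.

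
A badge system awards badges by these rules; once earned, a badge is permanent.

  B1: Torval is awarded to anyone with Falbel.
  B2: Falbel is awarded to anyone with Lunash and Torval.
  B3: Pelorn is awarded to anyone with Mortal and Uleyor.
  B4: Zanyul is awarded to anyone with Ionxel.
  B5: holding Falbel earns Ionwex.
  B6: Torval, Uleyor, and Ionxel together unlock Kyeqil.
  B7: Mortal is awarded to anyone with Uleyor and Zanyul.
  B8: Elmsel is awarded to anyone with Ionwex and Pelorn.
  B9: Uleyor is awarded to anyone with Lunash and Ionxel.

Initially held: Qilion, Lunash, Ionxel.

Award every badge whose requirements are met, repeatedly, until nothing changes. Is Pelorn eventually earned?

With Lunash and Ionxel, Uleyor is earned (B9).
With Ionxel, Zanyul is earned (B4).
With Uleyor and Zanyul, Mortal is earned (B7).
With Mortal and Uleyor, Pelorn is earned (B3).

Yes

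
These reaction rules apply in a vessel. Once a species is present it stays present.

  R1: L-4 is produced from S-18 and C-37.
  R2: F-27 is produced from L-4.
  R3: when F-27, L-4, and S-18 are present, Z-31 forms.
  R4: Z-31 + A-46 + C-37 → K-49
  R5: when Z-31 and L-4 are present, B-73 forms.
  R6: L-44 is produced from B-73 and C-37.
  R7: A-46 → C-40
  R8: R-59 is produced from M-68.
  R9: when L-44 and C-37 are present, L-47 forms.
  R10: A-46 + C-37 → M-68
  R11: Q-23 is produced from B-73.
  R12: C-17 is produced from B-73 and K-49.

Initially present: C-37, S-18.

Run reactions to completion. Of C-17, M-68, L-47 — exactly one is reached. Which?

S-18 and C-37 present → L-4 forms (R1).
L-4 present → F-27 forms (R2).
F-27, L-4, and S-18 present → Z-31 forms (R3).
Z-31 and L-4 present → B-73 forms (R5).
B-73 and C-37 present → L-44 forms (R6).
L-44 and C-37 present → L-47 forms (R9).
M-68 would need A-46 and C-37 (R10), but A-46 never forms. C-17 would need B-73 and K-49 (R12), but K-49 never forms.

L-47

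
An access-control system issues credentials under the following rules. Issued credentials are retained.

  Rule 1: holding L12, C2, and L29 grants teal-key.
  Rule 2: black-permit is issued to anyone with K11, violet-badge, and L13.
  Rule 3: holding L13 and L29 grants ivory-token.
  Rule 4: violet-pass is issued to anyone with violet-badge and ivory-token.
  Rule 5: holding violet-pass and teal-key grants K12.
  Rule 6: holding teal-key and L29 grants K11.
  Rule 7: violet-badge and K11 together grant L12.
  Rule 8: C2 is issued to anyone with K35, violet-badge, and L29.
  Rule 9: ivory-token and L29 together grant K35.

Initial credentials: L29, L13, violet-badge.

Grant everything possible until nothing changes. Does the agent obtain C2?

Holding L13 and L29 grants ivory-token (Rule 3).
Holding ivory-token and L29 grants K35 (Rule 9).
Holding K35, violet-badge, and L29 grants C2 (Rule 8).

Yes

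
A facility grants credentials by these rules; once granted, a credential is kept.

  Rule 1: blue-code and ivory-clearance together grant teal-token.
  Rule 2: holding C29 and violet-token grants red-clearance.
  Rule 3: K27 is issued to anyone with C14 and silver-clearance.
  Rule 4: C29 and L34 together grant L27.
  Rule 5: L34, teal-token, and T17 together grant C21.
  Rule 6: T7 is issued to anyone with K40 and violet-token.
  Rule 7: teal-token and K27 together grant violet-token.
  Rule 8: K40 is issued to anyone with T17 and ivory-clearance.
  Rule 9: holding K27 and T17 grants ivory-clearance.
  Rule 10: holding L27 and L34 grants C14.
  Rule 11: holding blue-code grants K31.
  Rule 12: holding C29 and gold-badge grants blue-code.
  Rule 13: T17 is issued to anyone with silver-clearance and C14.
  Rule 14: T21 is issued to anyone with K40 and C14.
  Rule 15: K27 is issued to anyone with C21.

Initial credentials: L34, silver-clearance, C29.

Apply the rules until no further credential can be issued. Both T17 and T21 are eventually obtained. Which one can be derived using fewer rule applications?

T17: Holding C29 and L34 grants L27 (Rule 4). Holding L27 and L34 grants C14 (Rule 10). Holding silver-clearance and C14 grants T17 (Rule 13). [3 rule applications]
T21: Holding C29 and L34 grants L27 (Rule 4). Holding L27 and L34 grants C14 (Rule 10). Holding C14 and silver-clearance grants K27 (Rule 3). Holding silver-clearance and C14 grants T17 (Rule 13). Holding K27 and T17 grants ivory-clearance (Rule 9). Holding T17 and ivory-clearance grants K40 (Rule 8). Holding K40 and C14 grants T21 (Rule 14). [7 rule applications]
T17 needs fewer.

T17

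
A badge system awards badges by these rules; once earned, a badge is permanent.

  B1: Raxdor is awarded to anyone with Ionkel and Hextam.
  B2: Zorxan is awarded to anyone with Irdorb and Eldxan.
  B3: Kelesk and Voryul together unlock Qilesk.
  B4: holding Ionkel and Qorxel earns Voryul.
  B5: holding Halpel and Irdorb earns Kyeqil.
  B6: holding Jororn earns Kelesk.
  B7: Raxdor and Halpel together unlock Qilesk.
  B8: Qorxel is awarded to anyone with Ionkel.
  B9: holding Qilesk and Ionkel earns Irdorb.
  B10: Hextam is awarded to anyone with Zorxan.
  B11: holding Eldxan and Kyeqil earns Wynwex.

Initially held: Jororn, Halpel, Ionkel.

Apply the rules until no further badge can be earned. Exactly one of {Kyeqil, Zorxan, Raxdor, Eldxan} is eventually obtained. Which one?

Kyeqil

With Jororn, Kelesk is earned (B6).
With Ionkel, Qorxel is earned (B8).
With Ionkel and Qorxel, Voryul is earned (B4).
With Kelesk and Voryul, Qilesk is earned (B3).
With Qilesk and Ionkel, Irdorb is earned (B9).
With Halpel and Irdorb, Kyeqil is earned (B5).
Raxdor would need Ionkel and Hextam (B1), but Hextam is never earned. Zorxan would need Irdorb and Eldxan (B2), but Eldxan is never earned. No rule produces Eldxan, and it is not given.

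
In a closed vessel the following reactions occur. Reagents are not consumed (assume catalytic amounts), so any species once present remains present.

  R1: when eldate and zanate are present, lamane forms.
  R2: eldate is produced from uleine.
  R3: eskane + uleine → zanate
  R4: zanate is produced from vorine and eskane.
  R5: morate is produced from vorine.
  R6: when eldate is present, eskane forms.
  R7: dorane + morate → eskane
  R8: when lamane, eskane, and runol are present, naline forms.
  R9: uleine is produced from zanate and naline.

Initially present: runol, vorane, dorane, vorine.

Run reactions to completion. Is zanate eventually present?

Yes

vorine present → morate forms (R5).
dorane and morate present → eskane forms (R7).
vorine and eskane present → zanate forms (R4).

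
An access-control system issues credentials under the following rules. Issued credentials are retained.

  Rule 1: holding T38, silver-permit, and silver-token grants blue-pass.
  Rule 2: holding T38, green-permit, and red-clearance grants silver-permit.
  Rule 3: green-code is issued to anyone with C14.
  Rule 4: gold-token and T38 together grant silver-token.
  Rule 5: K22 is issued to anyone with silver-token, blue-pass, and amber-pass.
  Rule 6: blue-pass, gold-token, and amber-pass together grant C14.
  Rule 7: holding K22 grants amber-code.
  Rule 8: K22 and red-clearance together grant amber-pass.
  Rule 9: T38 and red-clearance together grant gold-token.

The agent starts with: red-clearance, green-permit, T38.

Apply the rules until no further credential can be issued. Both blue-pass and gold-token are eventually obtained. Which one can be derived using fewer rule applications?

gold-token

gold-token: Holding T38 and red-clearance grants gold-token (Rule 9). [1 rule application]
blue-pass: Holding T38, green-permit, and red-clearance grants silver-permit (Rule 2). Holding T38 and red-clearance grants gold-token (Rule 9). Holding gold-token and T38 grants silver-token (Rule 4). Holding T38, silver-permit, and silver-token grants blue-pass (Rule 1). [4 rule applications]
gold-token needs fewer.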